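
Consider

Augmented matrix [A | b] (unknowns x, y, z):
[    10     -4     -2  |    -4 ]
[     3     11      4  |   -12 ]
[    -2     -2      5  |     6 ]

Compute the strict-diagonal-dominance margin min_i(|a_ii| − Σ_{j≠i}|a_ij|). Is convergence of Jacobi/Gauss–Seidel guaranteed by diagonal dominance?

row 1: |10| − (4+2) = 4
row 2: |11| − (3+4) = 4
row 3: |5| − (2+2) = 1
minimum over rows = 1 → strictly diagonally dominant (convergence guaranteed)

1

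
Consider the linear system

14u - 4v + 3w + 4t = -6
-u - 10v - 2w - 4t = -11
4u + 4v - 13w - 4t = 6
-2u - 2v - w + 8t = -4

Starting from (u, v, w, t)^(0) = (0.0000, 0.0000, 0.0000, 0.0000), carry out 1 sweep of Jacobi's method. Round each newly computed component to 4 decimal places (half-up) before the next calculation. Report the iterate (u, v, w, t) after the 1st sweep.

Iteration 1:
  u = (-6 - (-4)·0.0000 - (3)·0.0000 - (4)·0.0000) / (14) = -0.4286
  v = (-11 - (-1)·0.0000 - (-2)·0.0000 - (-4)·0.0000) / (-10) = 1.1000
  w = (6 - (4)·0.0000 - (4)·0.0000 - (-4)·0.0000) / (-13) = -0.4615
  t = (-4 - (-2)·0.0000 - (-2)·0.0000 - (-1)·0.0000) / (8) = -0.5000

(-0.4286, 1.1000, -0.4615, -0.5000)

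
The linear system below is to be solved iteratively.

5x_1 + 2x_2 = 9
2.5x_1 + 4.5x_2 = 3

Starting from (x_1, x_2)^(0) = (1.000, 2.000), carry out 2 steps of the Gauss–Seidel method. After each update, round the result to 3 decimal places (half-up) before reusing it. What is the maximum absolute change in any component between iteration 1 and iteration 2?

0.756

Iteration 1:
  x_1 = (9 - (2)·2.000) / (5) = 1.000
  x_2 = (3 - (2.5)·1.000) / (4.5) = 0.111
Iteration 2:
  x_1 = (9 - (2)·0.111) / (5) = 1.756
  x_2 = (3 - (2.5)·1.756) / (4.5) = -0.309
Change: (0.756, -0.420) → max |·| = 0.756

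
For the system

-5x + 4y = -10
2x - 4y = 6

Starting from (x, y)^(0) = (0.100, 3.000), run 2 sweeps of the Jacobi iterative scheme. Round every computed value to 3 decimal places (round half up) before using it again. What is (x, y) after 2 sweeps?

Iteration 1:
  x = (-10 - (4)·3.000) / (-5) = 4.400
  y = (6 - (2)·0.100) / (-4) = -1.450
Iteration 2:
  x = (-10 - (4)·-1.450) / (-5) = 0.840
  y = (6 - (2)·4.400) / (-4) = 0.700

(0.840, 0.700)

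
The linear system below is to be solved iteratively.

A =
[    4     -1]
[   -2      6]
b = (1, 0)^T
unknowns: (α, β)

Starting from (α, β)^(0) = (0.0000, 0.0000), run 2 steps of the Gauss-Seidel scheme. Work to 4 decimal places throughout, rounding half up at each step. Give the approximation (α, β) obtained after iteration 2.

Iteration 1:
  α = (1 - (-1)·0.0000) / (4) = 0.2500
  β = (0 - (-2)·0.2500) / (6) = 0.0833
Iteration 2:
  α = (1 - (-1)·0.0833) / (4) = 0.2708
  β = (0 - (-2)·0.2708) / (6) = 0.0903

(0.2708, 0.0903)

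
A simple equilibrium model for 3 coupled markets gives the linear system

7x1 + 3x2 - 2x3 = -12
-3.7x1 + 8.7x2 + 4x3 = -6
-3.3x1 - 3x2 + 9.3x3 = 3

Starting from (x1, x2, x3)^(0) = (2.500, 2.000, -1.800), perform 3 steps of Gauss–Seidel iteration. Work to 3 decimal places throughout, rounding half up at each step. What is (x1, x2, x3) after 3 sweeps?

(-1.504, -1.105, -0.568)

Iteration 1:
  x1 = (-12 - (3)·2.000 - (-2)·-1.800) / (7) = -3.086
  x2 = (-6 - (-3.7)·-3.086 - (4)·-1.800) / (8.7) = -1.175
  x3 = (3 - (-3.3)·-3.086 - (-3)·-1.175) / (9.3) = -1.151
Iteration 2:
  x1 = (-12 - (3)·-1.175 - (-2)·-1.151) / (7) = -1.540
  x2 = (-6 - (-3.7)·-1.540 - (4)·-1.151) / (8.7) = -0.815
  x3 = (3 - (-3.3)·-1.540 - (-3)·-0.815) / (9.3) = -0.487
Iteration 3:
  x1 = (-12 - (3)·-0.815 - (-2)·-0.487) / (7) = -1.504
  x2 = (-6 - (-3.7)·-1.504 - (4)·-0.487) / (8.7) = -1.105
  x3 = (3 - (-3.3)·-1.504 - (-3)·-1.105) / (9.3) = -0.568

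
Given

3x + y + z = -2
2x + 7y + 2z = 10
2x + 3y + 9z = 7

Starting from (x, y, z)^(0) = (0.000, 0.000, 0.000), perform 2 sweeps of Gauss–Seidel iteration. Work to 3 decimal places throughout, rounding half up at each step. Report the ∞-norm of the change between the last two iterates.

0.668

Iteration 1:
  x = (-2 - (1)·0.000 - (1)·0.000) / (3) = -0.667
  y = (10 - (2)·-0.667 - (2)·0.000) / (7) = 1.619
  z = (7 - (2)·-0.667 - (3)·1.619) / (9) = 0.386
Iteration 2:
  x = (-2 - (1)·1.619 - (1)·0.386) / (3) = -1.335
  y = (10 - (2)·-1.335 - (2)·0.386) / (7) = 1.700
  z = (7 - (2)·-1.335 - (3)·1.700) / (9) = 0.508
Change: (-0.668, 0.081, 0.122) → max |·| = 0.668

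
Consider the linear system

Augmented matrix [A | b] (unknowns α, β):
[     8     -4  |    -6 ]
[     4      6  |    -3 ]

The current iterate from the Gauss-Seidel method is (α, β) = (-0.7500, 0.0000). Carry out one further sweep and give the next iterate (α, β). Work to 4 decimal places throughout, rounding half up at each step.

(-0.7500, 0.0000)

One sweep:
  α = (-6 - (-4)·0.0000) / (8) = -0.7500
  β = (-3 - (4)·-0.7500) / (6) = 0.0000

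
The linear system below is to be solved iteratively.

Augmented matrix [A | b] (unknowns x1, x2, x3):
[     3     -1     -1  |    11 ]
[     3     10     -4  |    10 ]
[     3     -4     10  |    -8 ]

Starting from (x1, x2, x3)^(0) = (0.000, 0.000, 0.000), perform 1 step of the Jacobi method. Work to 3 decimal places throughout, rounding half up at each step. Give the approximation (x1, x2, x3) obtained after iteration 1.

(3.667, 1.000, -0.800)

Iteration 1:
  x1 = (11 - (-1)·0.000 - (-1)·0.000) / (3) = 3.667
  x2 = (10 - (3)·0.000 - (-4)·0.000) / (10) = 1.000
  x3 = (-8 - (3)·0.000 - (-4)·0.000) / (10) = -0.800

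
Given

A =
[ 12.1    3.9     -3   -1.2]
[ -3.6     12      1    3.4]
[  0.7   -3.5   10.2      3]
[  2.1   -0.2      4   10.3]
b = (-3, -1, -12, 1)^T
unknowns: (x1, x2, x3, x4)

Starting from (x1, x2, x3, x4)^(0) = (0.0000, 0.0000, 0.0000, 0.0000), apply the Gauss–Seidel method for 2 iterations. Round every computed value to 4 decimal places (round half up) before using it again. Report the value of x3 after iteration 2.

-1.4264

Iteration 1:
  x1 = (-3 - (3.9)·0.0000 - (-3)·0.0000 - (-1.2)·0.0000) / (12.1) = -0.2479
  x2 = (-1 - (-3.6)·-0.2479 - (1)·0.0000 - (3.4)·0.0000) / (12) = -0.1577
  x3 = (-12 - (0.7)·-0.2479 - (-3.5)·-0.1577 - (3)·0.0000) / (10.2) = -1.2136
  x4 = (1 - (2.1)·-0.2479 - (-0.2)·-0.1577 - (4)·-1.2136) / (10.3) = 0.6159
Iteration 2:
  x1 = (-3 - (3.9)·-0.1577 - (-3)·-1.2136 - (-1.2)·0.6159) / (12.1) = -0.4369
  x2 = (-1 - (-3.6)·-0.4369 - (1)·-1.2136 - (3.4)·0.6159) / (12) = -0.2878
  x3 = (-12 - (0.7)·-0.4369 - (-3.5)·-0.2878 - (3)·0.6159) / (10.2) = -1.4264
  x4 = (1 - (2.1)·-0.4369 - (-0.2)·-0.2878 - (4)·-1.4264) / (10.3) = 0.7345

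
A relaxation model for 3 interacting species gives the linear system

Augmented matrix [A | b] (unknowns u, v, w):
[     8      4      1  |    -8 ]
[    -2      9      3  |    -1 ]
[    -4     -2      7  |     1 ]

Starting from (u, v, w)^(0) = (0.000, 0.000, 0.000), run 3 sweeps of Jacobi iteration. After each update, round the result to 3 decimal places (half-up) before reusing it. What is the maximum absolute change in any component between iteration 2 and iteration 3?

0.210

Iteration 1:
  u = (-8 - (4)·0.000 - (1)·0.000) / (8) = -1.000
  v = (-1 - (-2)·0.000 - (3)·0.000) / (9) = -0.111
  w = (1 - (-4)·0.000 - (-2)·0.000) / (7) = 0.143
Iteration 2:
  u = (-8 - (4)·-0.111 - (1)·0.143) / (8) = -0.962
  v = (-1 - (-2)·-1.000 - (3)·0.143) / (9) = -0.381
  w = (1 - (-4)·-1.000 - (-2)·-0.111) / (7) = -0.460
Iteration 3:
  u = (-8 - (4)·-0.381 - (1)·-0.460) / (8) = -0.752
  v = (-1 - (-2)·-0.962 - (3)·-0.460) / (9) = -0.172
  w = (1 - (-4)·-0.962 - (-2)·-0.381) / (7) = -0.516
Change: (0.210, 0.209, -0.056) → max |·| = 0.210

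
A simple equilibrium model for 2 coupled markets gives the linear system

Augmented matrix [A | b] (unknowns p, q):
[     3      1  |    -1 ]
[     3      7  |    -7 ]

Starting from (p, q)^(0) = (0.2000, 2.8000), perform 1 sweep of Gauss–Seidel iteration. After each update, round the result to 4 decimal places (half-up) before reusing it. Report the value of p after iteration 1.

-1.2667

Iteration 1:
  p = (-1 - (1)·2.8000) / (3) = -1.2667
  q = (-7 - (3)·-1.2667) / (7) = -0.4571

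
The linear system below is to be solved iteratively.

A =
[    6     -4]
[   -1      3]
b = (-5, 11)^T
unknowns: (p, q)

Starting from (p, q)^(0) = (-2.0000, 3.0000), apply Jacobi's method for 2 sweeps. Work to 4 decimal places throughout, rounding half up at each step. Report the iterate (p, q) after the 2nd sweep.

(1.1667, 4.0556)

Iteration 1:
  p = (-5 - (-4)·3.0000) / (6) = 1.1667
  q = (11 - (-1)·-2.0000) / (3) = 3.0000
Iteration 2:
  p = (-5 - (-4)·3.0000) / (6) = 1.1667
  q = (11 - (-1)·1.1667) / (3) = 4.0556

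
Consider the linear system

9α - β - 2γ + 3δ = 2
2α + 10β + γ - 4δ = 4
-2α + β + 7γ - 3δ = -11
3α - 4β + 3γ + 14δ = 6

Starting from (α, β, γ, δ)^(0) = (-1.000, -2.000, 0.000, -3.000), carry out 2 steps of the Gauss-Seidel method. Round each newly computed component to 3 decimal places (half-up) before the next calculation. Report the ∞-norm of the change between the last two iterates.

Iteration 1:
  α = (2 - (-1)·-2.000 - (-2)·0.000 - (3)·-3.000) / (9) = 1.000
  β = (4 - (2)·1.000 - (1)·0.000 - (-4)·-3.000) / (10) = -1.000
  γ = (-11 - (-2)·1.000 - (1)·-1.000 - (-3)·-3.000) / (7) = -2.429
  δ = (6 - (3)·1.000 - (-4)·-1.000 - (3)·-2.429) / (14) = 0.449
Iteration 2:
  α = (2 - (-1)·-1.000 - (-2)·-2.429 - (3)·0.449) / (9) = -0.578
  β = (4 - (2)·-0.578 - (1)·-2.429 - (-4)·0.449) / (10) = 0.938
  γ = (-11 - (-2)·-0.578 - (1)·0.938 - (-3)·0.449) / (7) = -1.678
  δ = (6 - (3)·-0.578 - (-4)·0.938 - (3)·-1.678) / (14) = 1.180
Change: (-1.578, 1.938, 0.751, 0.731) → max |·| = 1.938

1.938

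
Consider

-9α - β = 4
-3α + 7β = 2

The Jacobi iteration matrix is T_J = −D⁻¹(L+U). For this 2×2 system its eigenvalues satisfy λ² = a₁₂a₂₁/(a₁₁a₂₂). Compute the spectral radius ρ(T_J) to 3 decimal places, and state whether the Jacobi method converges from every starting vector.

0.218

a₁₂a₂₁/(a₁₁a₂₂) = (-1)·(-3) / ((-9)·(7)) = -0.047619
ρ = √|-0.047619| = √0.047619 = 0.218
ρ < 1, so Jacobi converges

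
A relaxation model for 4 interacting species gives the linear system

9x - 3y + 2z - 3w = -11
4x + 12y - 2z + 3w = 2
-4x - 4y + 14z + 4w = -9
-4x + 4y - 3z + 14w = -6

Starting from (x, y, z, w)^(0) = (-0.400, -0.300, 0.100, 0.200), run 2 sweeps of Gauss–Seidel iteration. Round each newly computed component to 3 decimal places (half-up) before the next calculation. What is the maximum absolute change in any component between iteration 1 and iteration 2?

0.444

Iteration 1:
  x = (-11 - (-3)·-0.300 - (2)·0.100 - (-3)·0.200) / (9) = -1.278
  y = (2 - (4)·-1.278 - (-2)·0.100 - (3)·0.200) / (12) = 0.559
  z = (-9 - (-4)·-1.278 - (-4)·0.559 - (4)·0.200) / (14) = -0.905
  w = (-6 - (-4)·-1.278 - (4)·0.559 - (-3)·-0.905) / (14) = -1.147
Iteration 2:
  x = (-11 - (-3)·0.559 - (2)·-0.905 - (-3)·-1.147) / (9) = -1.217
  y = (2 - (4)·-1.217 - (-2)·-0.905 - (3)·-1.147) / (12) = 0.708
  z = (-9 - (-4)·-1.217 - (-4)·0.708 - (4)·-1.147) / (14) = -0.461
  w = (-6 - (-4)·-1.217 - (4)·0.708 - (-3)·-0.461) / (14) = -1.077
Change: (0.061, 0.149, 0.444, 0.070) → max |·| = 0.444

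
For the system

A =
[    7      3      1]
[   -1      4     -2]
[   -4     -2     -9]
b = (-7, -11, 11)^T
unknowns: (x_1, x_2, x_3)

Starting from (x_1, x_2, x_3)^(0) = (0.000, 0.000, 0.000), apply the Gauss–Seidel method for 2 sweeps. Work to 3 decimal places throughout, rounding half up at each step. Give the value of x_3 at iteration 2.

-0.750

Iteration 1:
  x_1 = (-7 - (3)·0.000 - (1)·0.000) / (7) = -1.000
  x_2 = (-11 - (-1)·-1.000 - (-2)·0.000) / (4) = -3.000
  x_3 = (11 - (-4)·-1.000 - (-2)·-3.000) / (-9) = -0.111
Iteration 2:
  x_1 = (-7 - (3)·-3.000 - (1)·-0.111) / (7) = 0.302
  x_2 = (-11 - (-1)·0.302 - (-2)·-0.111) / (4) = -2.730
  x_3 = (11 - (-4)·0.302 - (-2)·-2.730) / (-9) = -0.750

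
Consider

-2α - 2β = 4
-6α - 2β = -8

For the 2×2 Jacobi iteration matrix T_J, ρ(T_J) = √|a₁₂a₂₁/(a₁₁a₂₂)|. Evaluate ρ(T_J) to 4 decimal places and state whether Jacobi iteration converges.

1.7321

a₁₂a₂₁/(a₁₁a₂₂) = (-2)·(-6) / ((-2)·(-2)) = 3.000000
ρ = √|3.000000| = √3.000000 = 1.7321
ρ > 1, so Jacobi diverges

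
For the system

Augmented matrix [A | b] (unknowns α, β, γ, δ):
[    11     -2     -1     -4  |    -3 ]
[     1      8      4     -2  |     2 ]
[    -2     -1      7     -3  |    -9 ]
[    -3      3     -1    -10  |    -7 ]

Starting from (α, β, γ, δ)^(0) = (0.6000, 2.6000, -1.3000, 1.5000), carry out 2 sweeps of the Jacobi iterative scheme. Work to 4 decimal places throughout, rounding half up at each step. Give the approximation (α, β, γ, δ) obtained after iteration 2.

(0.4564, 0.5791, -0.3222, 0.8818)

Iteration 1:
  α = (-3 - (-2)·2.6000 - (-1)·-1.3000 - (-4)·1.5000) / (11) = 0.6273
  β = (2 - (1)·0.6000 - (4)·-1.3000 - (-2)·1.5000) / (8) = 1.2000
  γ = (-9 - (-2)·0.6000 - (-1)·2.6000 - (-3)·1.5000) / (7) = -0.1000
  δ = (-7 - (-3)·0.6000 - (3)·2.6000 - (-1)·-1.3000) / (-10) = 1.4300
Iteration 2:
  α = (-3 - (-2)·1.2000 - (-1)·-0.1000 - (-4)·1.4300) / (11) = 0.4564
  β = (2 - (1)·0.6273 - (4)·-0.1000 - (-2)·1.4300) / (8) = 0.5791
  γ = (-9 - (-2)·0.6273 - (-1)·1.2000 - (-3)·1.4300) / (7) = -0.3222
  δ = (-7 - (-3)·0.6273 - (3)·1.2000 - (-1)·-0.1000) / (-10) = 0.8818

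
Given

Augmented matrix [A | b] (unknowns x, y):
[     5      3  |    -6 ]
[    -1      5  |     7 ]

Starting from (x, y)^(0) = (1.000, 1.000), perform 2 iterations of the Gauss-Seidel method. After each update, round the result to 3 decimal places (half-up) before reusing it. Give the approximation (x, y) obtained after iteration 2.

Iteration 1:
  x = (-6 - (3)·1.000) / (5) = -1.800
  y = (7 - (-1)·-1.800) / (5) = 1.040
Iteration 2:
  x = (-6 - (3)·1.040) / (5) = -1.824
  y = (7 - (-1)·-1.824) / (5) = 1.035

(-1.824, 1.035)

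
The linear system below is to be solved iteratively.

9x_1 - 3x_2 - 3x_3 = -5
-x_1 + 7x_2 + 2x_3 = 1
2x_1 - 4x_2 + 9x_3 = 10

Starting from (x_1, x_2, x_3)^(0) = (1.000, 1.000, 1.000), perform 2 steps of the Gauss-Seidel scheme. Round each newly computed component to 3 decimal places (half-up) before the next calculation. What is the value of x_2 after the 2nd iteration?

Iteration 1:
  x_1 = (-5 - (-3)·1.000 - (-3)·1.000) / (9) = 0.111
  x_2 = (1 - (-1)·0.111 - (2)·1.000) / (7) = -0.127
  x_3 = (10 - (2)·0.111 - (-4)·-0.127) / (9) = 1.030
Iteration 2:
  x_1 = (-5 - (-3)·-0.127 - (-3)·1.030) / (9) = -0.255
  x_2 = (1 - (-1)·-0.255 - (2)·1.030) / (7) = -0.188
  x_3 = (10 - (2)·-0.255 - (-4)·-0.188) / (9) = 1.084

-0.188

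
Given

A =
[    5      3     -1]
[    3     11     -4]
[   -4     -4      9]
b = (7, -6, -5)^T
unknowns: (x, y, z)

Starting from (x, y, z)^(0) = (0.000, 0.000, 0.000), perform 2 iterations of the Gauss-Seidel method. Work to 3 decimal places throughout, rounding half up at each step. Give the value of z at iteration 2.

-0.244

Iteration 1:
  x = (7 - (3)·0.000 - (-1)·0.000) / (5) = 1.400
  y = (-6 - (3)·1.400 - (-4)·0.000) / (11) = -0.927
  z = (-5 - (-4)·1.400 - (-4)·-0.927) / (9) = -0.345
Iteration 2:
  x = (7 - (3)·-0.927 - (-1)·-0.345) / (5) = 1.887
  y = (-6 - (3)·1.887 - (-4)·-0.345) / (11) = -1.186
  z = (-5 - (-4)·1.887 - (-4)·-1.186) / (9) = -0.244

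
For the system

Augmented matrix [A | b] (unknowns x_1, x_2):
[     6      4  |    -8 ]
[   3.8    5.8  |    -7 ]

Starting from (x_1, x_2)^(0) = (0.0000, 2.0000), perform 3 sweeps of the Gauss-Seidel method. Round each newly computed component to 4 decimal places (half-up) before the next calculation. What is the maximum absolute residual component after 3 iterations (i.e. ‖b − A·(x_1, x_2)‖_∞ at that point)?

1.1140

Iteration 1:
  x_1 = (-8 - (4)·2.0000) / (6) = -2.6667
  x_2 = (-7 - (3.8)·-2.6667) / (5.8) = 0.5403
Iteration 2:
  x_1 = (-8 - (4)·0.5403) / (6) = -1.6935
  x_2 = (-7 - (3.8)·-1.6935) / (5.8) = -0.0974
Iteration 3:
  x_1 = (-8 - (4)·-0.0974) / (6) = -1.2684
  x_2 = (-7 - (3.8)·-1.2684) / (5.8) = -0.3759
Residual b − A·x = (1.1140, 0.0001); ∞-norm = 1.1140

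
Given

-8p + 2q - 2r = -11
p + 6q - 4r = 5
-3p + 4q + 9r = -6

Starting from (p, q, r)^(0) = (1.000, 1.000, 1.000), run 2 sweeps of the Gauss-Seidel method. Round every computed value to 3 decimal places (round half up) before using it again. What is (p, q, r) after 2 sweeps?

(1.886, 0.004, -0.040)

Iteration 1:
  p = (-11 - (2)·1.000 - (-2)·1.000) / (-8) = 1.375
  q = (5 - (1)·1.375 - (-4)·1.000) / (6) = 1.271
  r = (-6 - (-3)·1.375 - (4)·1.271) / (9) = -0.773
Iteration 2:
  p = (-11 - (2)·1.271 - (-2)·-0.773) / (-8) = 1.886
  q = (5 - (1)·1.886 - (-4)·-0.773) / (6) = 0.004
  r = (-6 - (-3)·1.886 - (4)·0.004) / (9) = -0.040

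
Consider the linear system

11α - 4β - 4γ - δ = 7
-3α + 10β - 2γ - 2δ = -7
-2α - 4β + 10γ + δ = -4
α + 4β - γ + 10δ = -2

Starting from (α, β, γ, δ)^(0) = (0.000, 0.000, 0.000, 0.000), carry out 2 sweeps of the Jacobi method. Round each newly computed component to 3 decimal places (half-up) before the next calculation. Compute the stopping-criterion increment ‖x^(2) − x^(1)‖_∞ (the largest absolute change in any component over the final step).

Iteration 1:
  α = (7 - (-4)·0.000 - (-4)·0.000 - (-1)·0.000) / (11) = 0.636
  β = (-7 - (-3)·0.000 - (-2)·0.000 - (-2)·0.000) / (10) = -0.700
  γ = (-4 - (-2)·0.000 - (-4)·0.000 - (1)·0.000) / (10) = -0.400
  δ = (-2 - (1)·0.000 - (4)·0.000 - (-1)·0.000) / (10) = -0.200
Iteration 2:
  α = (7 - (-4)·-0.700 - (-4)·-0.400 - (-1)·-0.200) / (11) = 0.218
  β = (-7 - (-3)·0.636 - (-2)·-0.400 - (-2)·-0.200) / (10) = -0.629
  γ = (-4 - (-2)·0.636 - (-4)·-0.700 - (1)·-0.200) / (10) = -0.533
  δ = (-2 - (1)·0.636 - (4)·-0.700 - (-1)·-0.400) / (10) = -0.024
Change: (-0.418, 0.071, -0.133, 0.176) → max |·| = 0.418

0.418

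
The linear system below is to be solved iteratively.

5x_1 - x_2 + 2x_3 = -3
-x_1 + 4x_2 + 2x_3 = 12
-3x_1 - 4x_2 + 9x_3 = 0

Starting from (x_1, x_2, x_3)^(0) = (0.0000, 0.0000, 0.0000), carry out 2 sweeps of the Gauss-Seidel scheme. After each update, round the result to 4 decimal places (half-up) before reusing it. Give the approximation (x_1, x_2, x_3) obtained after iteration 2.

(-0.4567, 2.3525, 0.8933)

Iteration 1:
  x_1 = (-3 - (-1)·0.0000 - (2)·0.0000) / (5) = -0.6000
  x_2 = (12 - (-1)·-0.6000 - (2)·0.0000) / (4) = 2.8500
  x_3 = (0 - (-3)·-0.6000 - (-4)·2.8500) / (9) = 1.0667
Iteration 2:
  x_1 = (-3 - (-1)·2.8500 - (2)·1.0667) / (5) = -0.4567
  x_2 = (12 - (-1)·-0.4567 - (2)·1.0667) / (4) = 2.3525
  x_3 = (0 - (-3)·-0.4567 - (-4)·2.3525) / (9) = 0.8933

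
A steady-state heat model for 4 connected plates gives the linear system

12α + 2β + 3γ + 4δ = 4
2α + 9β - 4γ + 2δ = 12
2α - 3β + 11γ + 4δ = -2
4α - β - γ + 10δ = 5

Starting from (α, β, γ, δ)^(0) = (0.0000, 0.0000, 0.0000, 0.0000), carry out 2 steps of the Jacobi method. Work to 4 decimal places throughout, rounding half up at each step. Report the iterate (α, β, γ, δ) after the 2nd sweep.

Iteration 1:
  α = (4 - (2)·0.0000 - (3)·0.0000 - (4)·0.0000) / (12) = 0.3333
  β = (12 - (2)·0.0000 - (-4)·0.0000 - (2)·0.0000) / (9) = 1.3333
  γ = (-2 - (2)·0.0000 - (-3)·0.0000 - (4)·0.0000) / (11) = -0.1818
  δ = (5 - (4)·0.0000 - (-1)·0.0000 - (-1)·0.0000) / (10) = 0.5000
Iteration 2:
  α = (4 - (2)·1.3333 - (3)·-0.1818 - (4)·0.5000) / (12) = -0.0101
  β = (12 - (2)·0.3333 - (-4)·-0.1818 - (2)·0.5000) / (9) = 1.0674
  γ = (-2 - (2)·0.3333 - (-3)·1.3333 - (4)·0.5000) / (11) = -0.0606
  δ = (5 - (4)·0.3333 - (-1)·1.3333 - (-1)·-0.1818) / (10) = 0.4818

(-0.0101, 1.0674, -0.0606, 0.4818)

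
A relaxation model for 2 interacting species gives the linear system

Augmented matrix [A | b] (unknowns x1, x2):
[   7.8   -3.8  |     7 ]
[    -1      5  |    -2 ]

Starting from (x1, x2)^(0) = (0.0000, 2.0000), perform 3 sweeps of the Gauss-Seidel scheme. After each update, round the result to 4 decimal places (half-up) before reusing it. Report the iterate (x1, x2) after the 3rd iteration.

Iteration 1:
  x1 = (7 - (-3.8)·2.0000) / (7.8) = 1.8718
  x2 = (-2 - (-1)·1.8718) / (5) = -0.0256
Iteration 2:
  x1 = (7 - (-3.8)·-0.0256) / (7.8) = 0.8850
  x2 = (-2 - (-1)·0.8850) / (5) = -0.2230
Iteration 3:
  x1 = (7 - (-3.8)·-0.2230) / (7.8) = 0.7888
  x2 = (-2 - (-1)·0.7888) / (5) = -0.2422

(0.7888, -0.2422)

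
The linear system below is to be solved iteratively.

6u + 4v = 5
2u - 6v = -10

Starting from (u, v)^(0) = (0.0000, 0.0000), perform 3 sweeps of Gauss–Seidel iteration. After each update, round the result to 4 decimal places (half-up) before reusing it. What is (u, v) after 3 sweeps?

Iteration 1:
  u = (5 - (4)·0.0000) / (6) = 0.8333
  v = (-10 - (2)·0.8333) / (-6) = 1.9444
Iteration 2:
  u = (5 - (4)·1.9444) / (6) = -0.4629
  v = (-10 - (2)·-0.4629) / (-6) = 1.5124
Iteration 3:
  u = (5 - (4)·1.5124) / (6) = -0.1749
  v = (-10 - (2)·-0.1749) / (-6) = 1.6084

(-0.1749, 1.6084)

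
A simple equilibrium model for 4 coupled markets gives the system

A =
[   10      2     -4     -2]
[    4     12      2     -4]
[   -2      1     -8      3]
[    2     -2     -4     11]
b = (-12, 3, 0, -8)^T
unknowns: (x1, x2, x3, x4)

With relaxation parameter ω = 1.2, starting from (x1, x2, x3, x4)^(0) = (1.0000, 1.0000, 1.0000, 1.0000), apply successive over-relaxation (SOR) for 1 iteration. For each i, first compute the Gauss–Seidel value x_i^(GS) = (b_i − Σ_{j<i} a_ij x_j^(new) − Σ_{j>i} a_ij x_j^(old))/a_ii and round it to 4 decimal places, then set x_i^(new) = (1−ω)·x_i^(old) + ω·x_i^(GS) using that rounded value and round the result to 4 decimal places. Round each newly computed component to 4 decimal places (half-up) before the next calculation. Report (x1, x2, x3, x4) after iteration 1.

(-1.1600, 0.7640, 0.7126, -0.3420)

Iteration 1:
  x1: GS value = (-12 - (2)·1.0000 - (-4)·1.0000 - (-2)·1.0000) / (10) = -0.8000;  x1 ← (1−ω)·1.0000 + ω·-0.8000 = -1.1600
  x2: GS value = (3 - (4)·-1.1600 - (2)·1.0000 - (-4)·1.0000) / (12) = 0.8033;  x2 ← (1−ω)·1.0000 + ω·0.8033 = 0.7640
  x3: GS value = (0 - (-2)·-1.1600 - (1)·0.7640 - (3)·1.0000) / (-8) = 0.7605;  x3 ← (1−ω)·1.0000 + ω·0.7605 = 0.7126
  x4: GS value = (-8 - (2)·-1.1600 - (-2)·0.7640 - (-4)·0.7126) / (11) = -0.1183;  x4 ← (1−ω)·1.0000 + ω·-0.1183 = -0.3420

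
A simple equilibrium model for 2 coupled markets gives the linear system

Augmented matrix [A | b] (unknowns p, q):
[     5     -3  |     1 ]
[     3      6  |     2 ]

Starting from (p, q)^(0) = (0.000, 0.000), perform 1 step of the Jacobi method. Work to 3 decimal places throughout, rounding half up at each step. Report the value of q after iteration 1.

0.333

Iteration 1:
  p = (1 - (-3)·0.000) / (5) = 0.200
  q = (2 - (3)·0.000) / (6) = 0.333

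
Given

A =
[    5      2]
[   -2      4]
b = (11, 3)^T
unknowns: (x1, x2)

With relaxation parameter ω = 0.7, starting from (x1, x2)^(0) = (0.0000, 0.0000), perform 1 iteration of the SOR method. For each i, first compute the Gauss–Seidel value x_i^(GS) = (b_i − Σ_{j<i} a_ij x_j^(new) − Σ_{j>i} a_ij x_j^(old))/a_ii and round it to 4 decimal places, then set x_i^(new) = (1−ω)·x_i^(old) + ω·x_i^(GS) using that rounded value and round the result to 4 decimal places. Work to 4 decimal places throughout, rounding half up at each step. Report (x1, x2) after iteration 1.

Iteration 1:
  x1: GS value = (11 - (2)·0.0000) / (5) = 2.2000;  x1 ← (1−ω)·0.0000 + ω·2.2000 = 1.5400
  x2: GS value = (3 - (-2)·1.5400) / (4) = 1.5200;  x2 ← (1−ω)·0.0000 + ω·1.5200 = 1.0640

(1.5400, 1.0640)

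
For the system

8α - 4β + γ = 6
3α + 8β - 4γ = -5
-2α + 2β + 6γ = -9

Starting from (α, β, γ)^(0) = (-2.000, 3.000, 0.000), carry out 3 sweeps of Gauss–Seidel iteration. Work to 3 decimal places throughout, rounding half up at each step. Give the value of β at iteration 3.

-1.432

Iteration 1:
  α = (6 - (-4)·3.000 - (1)·0.000) / (8) = 2.250
  β = (-5 - (3)·2.250 - (-4)·0.000) / (8) = -1.469
  γ = (-9 - (-2)·2.250 - (2)·-1.469) / (6) = -0.260
Iteration 2:
  α = (6 - (-4)·-1.469 - (1)·-0.260) / (8) = 0.048
  β = (-5 - (3)·0.048 - (-4)·-0.260) / (8) = -0.773
  γ = (-9 - (-2)·0.048 - (2)·-0.773) / (6) = -1.226
Iteration 3:
  α = (6 - (-4)·-0.773 - (1)·-1.226) / (8) = 0.517
  β = (-5 - (3)·0.517 - (-4)·-1.226) / (8) = -1.432
  γ = (-9 - (-2)·0.517 - (2)·-1.432) / (6) = -0.850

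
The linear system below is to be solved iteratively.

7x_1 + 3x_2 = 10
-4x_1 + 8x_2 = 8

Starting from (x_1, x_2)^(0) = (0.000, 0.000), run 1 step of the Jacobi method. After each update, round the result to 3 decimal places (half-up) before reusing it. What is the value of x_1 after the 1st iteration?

Iteration 1:
  x_1 = (10 - (3)·0.000) / (7) = 1.429
  x_2 = (8 - (-4)·0.000) / (8) = 1.000

1.429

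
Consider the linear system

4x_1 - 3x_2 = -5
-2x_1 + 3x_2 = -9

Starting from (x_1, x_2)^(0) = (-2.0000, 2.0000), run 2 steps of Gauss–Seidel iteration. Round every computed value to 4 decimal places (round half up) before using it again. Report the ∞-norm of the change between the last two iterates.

3.6250

Iteration 1:
  x_1 = (-5 - (-3)·2.0000) / (4) = 0.2500
  x_2 = (-9 - (-2)·0.2500) / (3) = -2.8333
Iteration 2:
  x_1 = (-5 - (-3)·-2.8333) / (4) = -3.3750
  x_2 = (-9 - (-2)·-3.3750) / (3) = -5.2500
Change: (-3.6250, -2.4167) → max |·| = 3.6250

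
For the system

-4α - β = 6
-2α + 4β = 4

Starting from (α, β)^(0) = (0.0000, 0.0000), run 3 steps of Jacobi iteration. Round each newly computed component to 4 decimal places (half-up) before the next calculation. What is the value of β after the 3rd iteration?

0.1250

Iteration 1:
  α = (6 - (-1)·0.0000) / (-4) = -1.5000
  β = (4 - (-2)·0.0000) / (4) = 1.0000
Iteration 2:
  α = (6 - (-1)·1.0000) / (-4) = -1.7500
  β = (4 - (-2)·-1.5000) / (4) = 0.2500
Iteration 3:
  α = (6 - (-1)·0.2500) / (-4) = -1.5625
  β = (4 - (-2)·-1.7500) / (4) = 0.1250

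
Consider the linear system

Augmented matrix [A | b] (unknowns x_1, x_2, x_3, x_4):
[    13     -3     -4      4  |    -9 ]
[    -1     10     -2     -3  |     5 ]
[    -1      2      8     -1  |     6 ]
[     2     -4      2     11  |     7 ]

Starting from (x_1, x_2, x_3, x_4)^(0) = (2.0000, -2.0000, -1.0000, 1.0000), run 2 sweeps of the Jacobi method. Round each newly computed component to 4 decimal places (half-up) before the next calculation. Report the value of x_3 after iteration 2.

Iteration 1:
  x_1 = (-9 - (-3)·-2.0000 - (-4)·-1.0000 - (4)·1.0000) / (13) = -1.7692
  x_2 = (5 - (-1)·2.0000 - (-2)·-1.0000 - (-3)·1.0000) / (10) = 0.8000
  x_3 = (6 - (-1)·2.0000 - (2)·-2.0000 - (-1)·1.0000) / (8) = 1.6250
  x_4 = (7 - (2)·2.0000 - (-4)·-2.0000 - (2)·-1.0000) / (11) = -0.2727
Iteration 2:
  x_1 = (-9 - (-3)·0.8000 - (-4)·1.6250 - (4)·-0.2727) / (13) = 0.0762
  x_2 = (5 - (-1)·-1.7692 - (-2)·1.6250 - (-3)·-0.2727) / (10) = 0.5663
  x_3 = (6 - (-1)·-1.7692 - (2)·0.8000 - (-1)·-0.2727) / (8) = 0.2948
  x_4 = (7 - (2)·-1.7692 - (-4)·0.8000 - (2)·1.6250) / (11) = 0.9535

0.2948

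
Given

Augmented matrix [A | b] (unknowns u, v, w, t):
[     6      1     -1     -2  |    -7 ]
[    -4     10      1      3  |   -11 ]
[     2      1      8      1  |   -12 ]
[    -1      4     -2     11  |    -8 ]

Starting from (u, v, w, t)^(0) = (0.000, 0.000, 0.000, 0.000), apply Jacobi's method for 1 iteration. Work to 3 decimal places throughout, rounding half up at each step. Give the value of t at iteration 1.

-0.727

Iteration 1:
  u = (-7 - (1)·0.000 - (-1)·0.000 - (-2)·0.000) / (6) = -1.167
  v = (-11 - (-4)·0.000 - (1)·0.000 - (3)·0.000) / (10) = -1.100
  w = (-12 - (2)·0.000 - (1)·0.000 - (1)·0.000) / (8) = -1.500
  t = (-8 - (-1)·0.000 - (4)·0.000 - (-2)·0.000) / (11) = -0.727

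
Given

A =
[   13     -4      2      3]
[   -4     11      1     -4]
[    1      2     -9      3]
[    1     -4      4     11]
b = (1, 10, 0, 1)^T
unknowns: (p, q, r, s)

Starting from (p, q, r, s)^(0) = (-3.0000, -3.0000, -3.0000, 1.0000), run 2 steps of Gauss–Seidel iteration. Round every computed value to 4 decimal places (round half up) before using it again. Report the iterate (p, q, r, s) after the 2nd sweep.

Iteration 1:
  p = (1 - (-4)·-3.0000 - (2)·-3.0000 - (3)·1.0000) / (13) = -0.6154
  q = (10 - (-4)·-0.6154 - (1)·-3.0000 - (-4)·1.0000) / (11) = 1.3217
  r = (0 - (1)·-0.6154 - (2)·1.3217 - (3)·1.0000) / (-9) = 0.5587
  s = (1 - (1)·-0.6154 - (-4)·1.3217 - (4)·0.5587) / (11) = 0.4243
Iteration 2:
  p = (1 - (-4)·1.3217 - (2)·0.5587 - (3)·0.4243) / (13) = 0.2997
  q = (10 - (-4)·0.2997 - (1)·0.5587 - (-4)·0.4243) / (11) = 1.1216
  r = (0 - (1)·0.2997 - (2)·1.1216 - (3)·0.4243) / (-9) = 0.4240
  s = (1 - (1)·0.2997 - (-4)·1.1216 - (4)·0.4240) / (11) = 0.3173

(0.2997, 1.1216, 0.4240, 0.3173)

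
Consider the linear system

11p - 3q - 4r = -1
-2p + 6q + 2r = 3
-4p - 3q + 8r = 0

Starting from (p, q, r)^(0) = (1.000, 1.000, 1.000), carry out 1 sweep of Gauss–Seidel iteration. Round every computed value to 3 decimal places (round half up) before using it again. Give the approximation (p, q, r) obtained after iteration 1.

Iteration 1:
  p = (-1 - (-3)·1.000 - (-4)·1.000) / (11) = 0.545
  q = (3 - (-2)·0.545 - (2)·1.000) / (6) = 0.348
  r = (0 - (-4)·0.545 - (-3)·0.348) / (8) = 0.403

(0.545, 0.348, 0.403)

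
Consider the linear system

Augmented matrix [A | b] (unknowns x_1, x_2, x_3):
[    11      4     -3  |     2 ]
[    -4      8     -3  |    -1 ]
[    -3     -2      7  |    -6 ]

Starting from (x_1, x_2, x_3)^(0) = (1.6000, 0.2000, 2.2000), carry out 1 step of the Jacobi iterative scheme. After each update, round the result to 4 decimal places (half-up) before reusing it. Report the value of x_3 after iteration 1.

Iteration 1:
  x_1 = (2 - (4)·0.2000 - (-3)·2.2000) / (11) = 0.7091
  x_2 = (-1 - (-4)·1.6000 - (-3)·2.2000) / (8) = 1.5000
  x_3 = (-6 - (-3)·1.6000 - (-2)·0.2000) / (7) = -0.1143

-0.1143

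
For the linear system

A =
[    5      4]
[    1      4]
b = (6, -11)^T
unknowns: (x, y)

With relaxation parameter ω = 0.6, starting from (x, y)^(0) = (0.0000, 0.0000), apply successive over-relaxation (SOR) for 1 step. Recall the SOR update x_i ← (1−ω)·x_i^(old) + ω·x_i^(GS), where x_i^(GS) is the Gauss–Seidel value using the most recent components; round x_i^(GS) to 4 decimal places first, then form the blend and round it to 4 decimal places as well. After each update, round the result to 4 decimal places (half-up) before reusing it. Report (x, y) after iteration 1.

Iteration 1:
  x: GS value = (6 - (4)·0.0000) / (5) = 1.2000;  x ← (1−ω)·0.0000 + ω·1.2000 = 0.7200
  y: GS value = (-11 - (1)·0.7200) / (4) = -2.9300;  y ← (1−ω)·0.0000 + ω·-2.9300 = -1.7580

(0.7200, -1.7580)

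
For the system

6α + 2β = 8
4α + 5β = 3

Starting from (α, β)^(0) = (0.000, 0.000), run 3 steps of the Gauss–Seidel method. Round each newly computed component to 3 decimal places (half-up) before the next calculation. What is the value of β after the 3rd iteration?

-0.624

Iteration 1:
  α = (8 - (2)·0.000) / (6) = 1.333
  β = (3 - (4)·1.333) / (5) = -0.466
Iteration 2:
  α = (8 - (2)·-0.466) / (6) = 1.489
  β = (3 - (4)·1.489) / (5) = -0.591
Iteration 3:
  α = (8 - (2)·-0.591) / (6) = 1.530
  β = (3 - (4)·1.530) / (5) = -0.624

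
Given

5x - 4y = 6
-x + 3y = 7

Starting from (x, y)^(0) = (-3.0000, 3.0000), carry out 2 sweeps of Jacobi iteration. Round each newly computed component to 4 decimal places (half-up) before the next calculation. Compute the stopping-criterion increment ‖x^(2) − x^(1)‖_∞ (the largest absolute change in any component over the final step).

Iteration 1:
  x = (6 - (-4)·3.0000) / (5) = 3.6000
  y = (7 - (-1)·-3.0000) / (3) = 1.3333
Iteration 2:
  x = (6 - (-4)·1.3333) / (5) = 2.2666
  y = (7 - (-1)·3.6000) / (3) = 3.5333
Change: (-1.3334, 2.2000) → max |·| = 2.2000

2.2000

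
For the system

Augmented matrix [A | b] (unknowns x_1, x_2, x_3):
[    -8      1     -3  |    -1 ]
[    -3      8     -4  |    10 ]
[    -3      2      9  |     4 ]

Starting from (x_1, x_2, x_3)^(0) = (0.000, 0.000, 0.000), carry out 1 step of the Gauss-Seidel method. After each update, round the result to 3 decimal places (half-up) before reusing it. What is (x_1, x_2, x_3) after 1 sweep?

(0.125, 1.297, 0.198)

Iteration 1:
  x_1 = (-1 - (1)·0.000 - (-3)·0.000) / (-8) = 0.125
  x_2 = (10 - (-3)·0.125 - (-4)·0.000) / (8) = 1.297
  x_3 = (4 - (-3)·0.125 - (2)·1.297) / (9) = 0.198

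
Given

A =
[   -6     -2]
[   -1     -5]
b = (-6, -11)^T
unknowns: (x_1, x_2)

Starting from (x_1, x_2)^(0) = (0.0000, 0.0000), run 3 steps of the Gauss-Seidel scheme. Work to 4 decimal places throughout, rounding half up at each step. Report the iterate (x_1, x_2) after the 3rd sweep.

(0.2889, 2.1422)

Iteration 1:
  x_1 = (-6 - (-2)·0.0000) / (-6) = 1.0000
  x_2 = (-11 - (-1)·1.0000) / (-5) = 2.0000
Iteration 2:
  x_1 = (-6 - (-2)·2.0000) / (-6) = 0.3333
  x_2 = (-11 - (-1)·0.3333) / (-5) = 2.1333
Iteration 3:
  x_1 = (-6 - (-2)·2.1333) / (-6) = 0.2889
  x_2 = (-11 - (-1)·0.2889) / (-5) = 2.1422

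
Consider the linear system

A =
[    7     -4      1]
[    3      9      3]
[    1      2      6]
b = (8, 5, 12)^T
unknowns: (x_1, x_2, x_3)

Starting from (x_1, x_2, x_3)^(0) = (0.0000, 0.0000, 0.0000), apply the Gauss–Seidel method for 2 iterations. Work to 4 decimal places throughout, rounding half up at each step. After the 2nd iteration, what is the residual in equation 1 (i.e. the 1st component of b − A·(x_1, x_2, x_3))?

-2.3371

Iteration 1:
  x_1 = (8 - (-4)·0.0000 - (1)·0.0000) / (7) = 1.1429
  x_2 = (5 - (3)·1.1429 - (3)·0.0000) / (9) = 0.1746
  x_3 = (12 - (1)·1.1429 - (2)·0.1746) / (6) = 1.7513
Iteration 2:
  x_1 = (8 - (-4)·0.1746 - (1)·1.7513) / (7) = 0.9924
  x_2 = (5 - (3)·0.9924 - (3)·1.7513) / (9) = -0.3590
  x_3 = (12 - (1)·0.9924 - (2)·-0.3590) / (6) = 1.9543
Residual b − A·x = (-2.3371, -0.6091, -0.0002)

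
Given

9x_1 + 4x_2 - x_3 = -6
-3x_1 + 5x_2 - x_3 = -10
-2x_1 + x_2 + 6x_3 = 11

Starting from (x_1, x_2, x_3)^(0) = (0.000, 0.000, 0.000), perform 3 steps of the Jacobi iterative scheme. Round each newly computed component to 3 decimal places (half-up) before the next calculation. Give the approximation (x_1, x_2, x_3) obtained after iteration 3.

Iteration 1:
  x_1 = (-6 - (4)·0.000 - (-1)·0.000) / (9) = -0.667
  x_2 = (-10 - (-3)·0.000 - (-1)·0.000) / (5) = -2.000
  x_3 = (11 - (-2)·0.000 - (1)·0.000) / (6) = 1.833
Iteration 2:
  x_1 = (-6 - (4)·-2.000 - (-1)·1.833) / (9) = 0.426
  x_2 = (-10 - (-3)·-0.667 - (-1)·1.833) / (5) = -2.034
  x_3 = (11 - (-2)·-0.667 - (1)·-2.000) / (6) = 1.944
Iteration 3:
  x_1 = (-6 - (4)·-2.034 - (-1)·1.944) / (9) = 0.453
  x_2 = (-10 - (-3)·0.426 - (-1)·1.944) / (5) = -1.356
  x_3 = (11 - (-2)·0.426 - (1)·-2.034) / (6) = 2.314

(0.453, -1.356, 2.314)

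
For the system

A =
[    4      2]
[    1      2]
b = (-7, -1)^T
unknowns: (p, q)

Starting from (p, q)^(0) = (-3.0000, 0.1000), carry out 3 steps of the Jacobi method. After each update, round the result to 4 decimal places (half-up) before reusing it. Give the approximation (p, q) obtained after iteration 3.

Iteration 1:
  p = (-7 - (2)·0.1000) / (4) = -1.8000
  q = (-1 - (1)·-3.0000) / (2) = 1.0000
Iteration 2:
  p = (-7 - (2)·1.0000) / (4) = -2.2500
  q = (-1 - (1)·-1.8000) / (2) = 0.4000
Iteration 3:
  p = (-7 - (2)·0.4000) / (4) = -1.9500
  q = (-1 - (1)·-2.2500) / (2) = 0.6250

(-1.9500, 0.6250)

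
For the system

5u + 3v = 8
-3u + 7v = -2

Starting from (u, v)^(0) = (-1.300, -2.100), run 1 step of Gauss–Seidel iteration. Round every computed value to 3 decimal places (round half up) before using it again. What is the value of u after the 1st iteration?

2.860

Iteration 1:
  u = (8 - (3)·-2.100) / (5) = 2.860
  v = (-2 - (-3)·2.860) / (7) = 0.940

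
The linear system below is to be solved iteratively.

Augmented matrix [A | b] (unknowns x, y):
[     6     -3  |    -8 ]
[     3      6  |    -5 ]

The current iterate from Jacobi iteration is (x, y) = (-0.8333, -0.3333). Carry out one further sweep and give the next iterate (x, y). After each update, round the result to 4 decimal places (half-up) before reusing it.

(-1.5000, -0.4167)

One sweep:
  x = (-8 - (-3)·-0.3333) / (6) = -1.5000
  y = (-5 - (3)·-0.8333) / (6) = -0.4167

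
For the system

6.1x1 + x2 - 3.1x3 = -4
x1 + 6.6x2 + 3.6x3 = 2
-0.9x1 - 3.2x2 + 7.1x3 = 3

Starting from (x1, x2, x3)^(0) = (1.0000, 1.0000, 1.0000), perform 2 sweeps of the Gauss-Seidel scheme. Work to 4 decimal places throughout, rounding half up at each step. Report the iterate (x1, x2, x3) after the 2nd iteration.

(-0.4738, 0.2139, 0.4589)

Iteration 1:
  x1 = (-4 - (1)·1.0000 - (-3.1)·1.0000) / (6.1) = -0.3115
  x2 = (2 - (1)·-0.3115 - (3.6)·1.0000) / (6.6) = -0.1952
  x3 = (3 - (-0.9)·-0.3115 - (-3.2)·-0.1952) / (7.1) = 0.2951
Iteration 2:
  x1 = (-4 - (1)·-0.1952 - (-3.1)·0.2951) / (6.1) = -0.4738
  x2 = (2 - (1)·-0.4738 - (3.6)·0.2951) / (6.6) = 0.2139
  x3 = (3 - (-0.9)·-0.4738 - (-3.2)·0.2139) / (7.1) = 0.4589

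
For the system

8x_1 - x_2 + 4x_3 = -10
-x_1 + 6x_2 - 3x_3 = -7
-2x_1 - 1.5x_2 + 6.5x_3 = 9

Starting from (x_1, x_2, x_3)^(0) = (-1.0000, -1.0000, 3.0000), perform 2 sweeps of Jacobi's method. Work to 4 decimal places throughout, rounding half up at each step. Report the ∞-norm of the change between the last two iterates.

Iteration 1:
  x_1 = (-10 - (-1)·-1.0000 - (4)·3.0000) / (8) = -2.8750
  x_2 = (-7 - (-1)·-1.0000 - (-3)·3.0000) / (6) = 0.1667
  x_3 = (9 - (-2)·-1.0000 - (-1.5)·-1.0000) / (6.5) = 0.8462
Iteration 2:
  x_1 = (-10 - (-1)·0.1667 - (4)·0.8462) / (8) = -1.6523
  x_2 = (-7 - (-1)·-2.8750 - (-3)·0.8462) / (6) = -1.2227
  x_3 = (9 - (-2)·-2.8750 - (-1.5)·0.1667) / (6.5) = 0.5385
Change: (1.2227, -1.3894, -0.3077) → max |·| = 1.3894

1.3894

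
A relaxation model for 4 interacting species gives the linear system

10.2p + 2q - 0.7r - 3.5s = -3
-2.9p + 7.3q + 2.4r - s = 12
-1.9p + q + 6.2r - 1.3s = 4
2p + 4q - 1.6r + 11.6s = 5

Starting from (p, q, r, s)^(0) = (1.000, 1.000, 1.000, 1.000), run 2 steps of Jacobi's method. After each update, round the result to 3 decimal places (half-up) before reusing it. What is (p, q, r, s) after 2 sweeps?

(-0.570, 1.291, 0.334, -0.055)

Iteration 1:
  p = (-3 - (2)·1.000 - (-0.7)·1.000 - (-3.5)·1.000) / (10.2) = -0.078
  q = (12 - (-2.9)·1.000 - (2.4)·1.000 - (-1)·1.000) / (7.3) = 1.849
  r = (4 - (-1.9)·1.000 - (1)·1.000 - (-1.3)·1.000) / (6.2) = 1.000
  s = (5 - (2)·1.000 - (4)·1.000 - (-1.6)·1.000) / (11.6) = 0.052
Iteration 2:
  p = (-3 - (2)·1.849 - (-0.7)·1.000 - (-3.5)·0.052) / (10.2) = -0.570
  q = (12 - (-2.9)·-0.078 - (2.4)·1.000 - (-1)·0.052) / (7.3) = 1.291
  r = (4 - (-1.9)·-0.078 - (1)·1.849 - (-1.3)·0.052) / (6.2) = 0.334
  s = (5 - (2)·-0.078 - (4)·1.849 - (-1.6)·1.000) / (11.6) = -0.055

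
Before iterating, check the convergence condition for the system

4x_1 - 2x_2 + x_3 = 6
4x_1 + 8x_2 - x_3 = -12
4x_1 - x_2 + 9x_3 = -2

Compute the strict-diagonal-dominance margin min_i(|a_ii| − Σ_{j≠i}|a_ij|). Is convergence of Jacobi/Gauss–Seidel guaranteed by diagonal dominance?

row 1: |4| − (2+1) = 1
row 2: |8| − (4+1) = 3
row 3: |9| − (4+1) = 4
minimum over rows = 1 → strictly diagonally dominant (convergence guaranteed)

1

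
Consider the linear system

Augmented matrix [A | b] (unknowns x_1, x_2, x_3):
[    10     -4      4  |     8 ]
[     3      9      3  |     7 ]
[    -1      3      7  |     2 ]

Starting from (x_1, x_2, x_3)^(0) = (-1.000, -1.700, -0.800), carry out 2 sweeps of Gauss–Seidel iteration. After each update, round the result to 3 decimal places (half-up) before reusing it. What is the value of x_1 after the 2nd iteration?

Iteration 1:
  x_1 = (8 - (-4)·-1.700 - (4)·-0.800) / (10) = 0.440
  x_2 = (7 - (3)·0.440 - (3)·-0.800) / (9) = 0.898
  x_3 = (2 - (-1)·0.440 - (3)·0.898) / (7) = -0.036
Iteration 2:
  x_1 = (8 - (-4)·0.898 - (4)·-0.036) / (10) = 1.174
  x_2 = (7 - (3)·1.174 - (3)·-0.036) / (9) = 0.398
  x_3 = (2 - (-1)·1.174 - (3)·0.398) / (7) = 0.283

1.174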